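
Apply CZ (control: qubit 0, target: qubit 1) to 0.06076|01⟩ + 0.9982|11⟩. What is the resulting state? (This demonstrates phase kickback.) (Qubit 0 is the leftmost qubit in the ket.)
0.06076|01⟩ - 0.9982|11⟩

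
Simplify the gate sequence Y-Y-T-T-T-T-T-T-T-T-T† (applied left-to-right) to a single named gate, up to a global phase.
T†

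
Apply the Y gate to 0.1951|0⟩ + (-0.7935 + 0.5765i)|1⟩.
(0.5765 + 0.7935i)|0⟩ + 0.1951i|1⟩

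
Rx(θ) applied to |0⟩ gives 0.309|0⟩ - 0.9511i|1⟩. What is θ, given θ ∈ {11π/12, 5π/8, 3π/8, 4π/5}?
4π/5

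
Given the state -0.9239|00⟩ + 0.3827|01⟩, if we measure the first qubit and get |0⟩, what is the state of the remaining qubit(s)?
-0.9239|0⟩ + 0.3827|1⟩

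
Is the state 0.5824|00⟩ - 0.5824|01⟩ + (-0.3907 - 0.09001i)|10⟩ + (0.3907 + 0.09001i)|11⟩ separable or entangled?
Separable

Writing the state as a|00⟩ + b|01⟩ + c|10⟩ + d|11⟩, it is a product state iff ad − bc = 0.
Here (a, b, c, d) = (0.5824, -0.5824, (-0.3907 - 0.09001i), (0.3907 + 0.09001i)): ad − bc = (0.5824)(0.3907 + 0.09001i) − (-0.5824)(-0.3907 - 0.09001i) = 0, so the state is separable.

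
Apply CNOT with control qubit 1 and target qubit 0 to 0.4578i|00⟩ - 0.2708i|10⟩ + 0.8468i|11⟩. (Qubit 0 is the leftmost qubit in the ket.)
0.4578i|00⟩ + 0.8468i|01⟩ - 0.2708i|10⟩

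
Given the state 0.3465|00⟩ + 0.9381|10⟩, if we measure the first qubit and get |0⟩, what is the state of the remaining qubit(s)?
|0⟩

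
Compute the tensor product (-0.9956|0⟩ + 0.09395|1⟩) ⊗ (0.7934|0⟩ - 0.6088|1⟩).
-0.7899|00⟩ + 0.6061|01⟩ + 0.07454|10⟩ - 0.0572|11⟩

amp(|b₁b₂…⟩) = product of the factor amplitudes for bits b₁, b₂, …; only kets whose every factor amplitude is nonzero survive.
|00⟩: (-0.9956)(0.7934) = -0.7899
|01⟩: (-0.9956)(-0.6088) = 0.6061
|10⟩: (0.09395)(0.7934) = 0.07454
|11⟩: (0.09395)(-0.6088) = -0.0572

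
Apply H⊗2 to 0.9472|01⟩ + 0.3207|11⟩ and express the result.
0.634|00⟩ - 0.634|01⟩ + 0.3133|10⟩ - 0.3133|11⟩

H⊗2 gives amp(|y⟩) = (1/2) Σ_x (−1)^(x·y) amp(|x⟩), where x·y is the number of positions in which both x and y have a 1.
|00⟩: (0.9472 + 0.3207)/2 = 0.634
|01⟩: (-0.9472 - 0.3207)/2 = -0.634
|10⟩: (0.9472 - 0.3207)/2 = 0.3133
|11⟩: (-0.9472 + 0.3207)/2 = -0.3133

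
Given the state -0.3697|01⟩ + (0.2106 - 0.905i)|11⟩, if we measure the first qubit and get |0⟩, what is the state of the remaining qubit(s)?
-|1⟩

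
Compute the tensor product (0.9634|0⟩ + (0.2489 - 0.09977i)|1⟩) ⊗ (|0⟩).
0.9634|00⟩ + (0.2489 - 0.09977i)|10⟩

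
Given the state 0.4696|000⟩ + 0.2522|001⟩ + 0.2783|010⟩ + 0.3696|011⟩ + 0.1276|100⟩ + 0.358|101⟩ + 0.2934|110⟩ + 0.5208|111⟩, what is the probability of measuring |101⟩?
0.1282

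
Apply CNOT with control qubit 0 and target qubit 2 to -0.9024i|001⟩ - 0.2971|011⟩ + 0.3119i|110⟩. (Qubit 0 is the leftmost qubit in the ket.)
-0.9024i|001⟩ - 0.2971|011⟩ + 0.3119i|111⟩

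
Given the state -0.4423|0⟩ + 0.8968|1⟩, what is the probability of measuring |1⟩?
0.8043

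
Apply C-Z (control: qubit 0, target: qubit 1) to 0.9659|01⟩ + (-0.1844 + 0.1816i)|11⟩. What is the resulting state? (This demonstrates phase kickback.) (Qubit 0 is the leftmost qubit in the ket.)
0.9659|01⟩ + (0.1844 - 0.1816i)|11⟩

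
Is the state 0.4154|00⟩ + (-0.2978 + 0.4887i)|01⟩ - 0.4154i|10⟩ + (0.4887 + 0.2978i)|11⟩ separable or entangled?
Separable

Writing the state as a|00⟩ + b|01⟩ + c|10⟩ + d|11⟩, it is a product state iff ad − bc = 0.
Here (a, b, c, d) = (0.4154, (-0.2978 + 0.4887i), -0.4154i, (0.4887 + 0.2978i)): ad − bc = (0.4154)(0.4887 + 0.2978i) − (-0.2978 + 0.4887i)(-0.4154i) = 0, so the state is separable.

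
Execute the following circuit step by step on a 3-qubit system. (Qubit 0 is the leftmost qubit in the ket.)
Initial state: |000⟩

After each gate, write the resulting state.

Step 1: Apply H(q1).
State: 1/√2|000⟩ + 1/√2|010⟩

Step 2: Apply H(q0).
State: 1/2|000⟩ + 1/2|010⟩ + 1/2|100⟩ + 1/2|110⟩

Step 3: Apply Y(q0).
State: -(1/2)i|000⟩ - (1/2)i|010⟩ + (1/2)i|100⟩ + (1/2)i|110⟩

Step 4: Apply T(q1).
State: -(1/2)i|000⟩ + (1/√8 - (1/√8)i)|010⟩ + (1/2)i|100⟩ + (-1/√8 + (1/√8)i)|110⟩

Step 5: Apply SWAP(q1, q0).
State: -(1/2)i|000⟩ + (1/2)i|010⟩ + (1/√8 - (1/√8)i)|100⟩ + (-1/√8 + (1/√8)i)|110⟩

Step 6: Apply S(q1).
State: -(1/2)i|000⟩ - 1/2|010⟩ + (1/√8 - (1/√8)i)|100⟩ + (-1/√8 - (1/√8)i)|110⟩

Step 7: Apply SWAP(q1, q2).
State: -(1/2)i|000⟩ - 1/2|001⟩ + (1/√8 - (1/√8)i)|100⟩ + (-1/√8 - (1/√8)i)|101⟩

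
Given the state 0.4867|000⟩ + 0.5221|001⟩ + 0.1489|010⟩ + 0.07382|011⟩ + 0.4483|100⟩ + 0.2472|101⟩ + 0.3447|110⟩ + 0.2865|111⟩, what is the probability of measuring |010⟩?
0.02217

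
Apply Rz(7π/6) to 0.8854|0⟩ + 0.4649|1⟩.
(-0.2292 - 0.8552i)|0⟩ + (-0.1203 + 0.4491i)|1⟩

Rz(7π/6) = [[e^(−iθ/2), 0], [0, e^(iθ/2)]] with e^(±iθ/2) = cos(θ/2) ± i·sin(θ/2); θ = 7π/6, cos(θ/2) ≈ -0.258819, sin(θ/2) ≈ 0.965926.
With a = amp(|0⟩) = 0.8854 and b = amp(|1⟩) = 0.4649:
new amp(|0⟩) = (-0.258819 - 0.965926i)·a = (-0.2292 - 0.8552i)
new amp(|1⟩) = (-0.258819 + 0.965926i)·b = (-0.1203 + 0.4491i)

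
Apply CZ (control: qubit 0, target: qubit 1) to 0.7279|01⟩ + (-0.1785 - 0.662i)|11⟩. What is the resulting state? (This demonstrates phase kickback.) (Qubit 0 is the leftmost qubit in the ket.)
0.7279|01⟩ + (0.1785 + 0.662i)|11⟩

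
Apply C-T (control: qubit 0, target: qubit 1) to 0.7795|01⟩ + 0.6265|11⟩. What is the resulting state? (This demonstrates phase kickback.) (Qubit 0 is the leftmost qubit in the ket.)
0.7795|01⟩ + (0.443 + 0.443i)|11⟩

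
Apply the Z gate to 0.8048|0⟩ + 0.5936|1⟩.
0.8048|0⟩ - 0.5936|1⟩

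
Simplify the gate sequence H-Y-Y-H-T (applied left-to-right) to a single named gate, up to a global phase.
T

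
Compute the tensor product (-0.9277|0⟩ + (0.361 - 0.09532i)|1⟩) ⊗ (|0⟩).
-0.9277|00⟩ + (0.361 - 0.09532i)|10⟩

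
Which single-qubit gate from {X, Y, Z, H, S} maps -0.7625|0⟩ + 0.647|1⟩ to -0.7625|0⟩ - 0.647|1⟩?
Z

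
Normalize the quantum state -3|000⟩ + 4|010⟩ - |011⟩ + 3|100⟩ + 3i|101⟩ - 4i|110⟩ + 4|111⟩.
-0.3441|000⟩ + 0.4588|010⟩ - 0.1147|011⟩ + 0.3441|100⟩ + 0.3441i|101⟩ - 0.4588i|110⟩ + 0.4588|111⟩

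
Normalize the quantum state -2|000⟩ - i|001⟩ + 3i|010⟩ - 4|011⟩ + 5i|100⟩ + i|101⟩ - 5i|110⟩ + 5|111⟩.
-0.1943|000⟩ - 0.09713i|001⟩ + 0.2914i|010⟩ - 0.3885|011⟩ + 0.4856i|100⟩ + 0.09713i|101⟩ - 0.4856i|110⟩ + 0.4856|111⟩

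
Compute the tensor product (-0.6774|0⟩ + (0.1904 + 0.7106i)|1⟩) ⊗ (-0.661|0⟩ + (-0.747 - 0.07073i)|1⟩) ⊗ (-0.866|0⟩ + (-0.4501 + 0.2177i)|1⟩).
-0.3878|000⟩ + (-0.2015 + 0.09748i)|001⟩ + (-0.4382 - 0.04149i)|010⟩ + (-0.2382 + 0.08859i)|011⟩ + (0.109 + 0.4068i)|100⟩ + (0.1589 + 0.184i)|101⟩ + (0.07964 + 0.4714i)|110⟩ + (0.1599 + 0.225i)|111⟩

amp(|b₁b₂…⟩) = product of the factor amplitudes for bits b₁, b₂, …; only kets whose every factor amplitude is nonzero survive.
|000⟩: (-0.6774)(-0.661)(-0.866) = -0.3878
|001⟩: (-0.6774)(-0.661)(-0.4501 + 0.2177i) = (-0.2015 + 0.09748i)
|010⟩: (-0.6774)(-0.747 - 0.07073i)(-0.866) = (-0.4382 - 0.04149i)
|011⟩: (-0.6774)(-0.747 - 0.07073i)(-0.4501 + 0.2177i) = (-0.2382 + 0.08859i)
|100⟩: (0.1904 + 0.7106i)(-0.661)(-0.866) = (0.109 + 0.4068i)
|101⟩: (0.1904 + 0.7106i)(-0.661)(-0.4501 + 0.2177i) = (0.1589 + 0.184i)
|110⟩: (0.1904 + 0.7106i)(-0.747 - 0.07073i)(-0.866) = (0.07964 + 0.4714i)
|111⟩: (0.1904 + 0.7106i)(-0.747 - 0.07073i)(-0.4501 + 0.2177i) = (0.1599 + 0.225i)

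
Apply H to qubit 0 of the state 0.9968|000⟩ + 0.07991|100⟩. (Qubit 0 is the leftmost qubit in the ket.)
0.7613|000⟩ + 0.6483|100⟩

H on qubit 0 mixes each pair of kets that differ only in qubit 0: amplitudes (a, b) of (|…0…⟩, |…1…⟩) become ((a + b)/√2, (a − b)/√2). Kets absent from the input have amplitude 0.
(|000⟩, |100⟩): (a, b) = (0.9968, 0.07991) → (0.7613, 0.6483)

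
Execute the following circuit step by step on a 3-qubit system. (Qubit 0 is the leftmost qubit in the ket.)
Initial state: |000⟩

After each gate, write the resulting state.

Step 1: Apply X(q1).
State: |010⟩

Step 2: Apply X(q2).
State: |011⟩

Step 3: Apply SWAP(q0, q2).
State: |110⟩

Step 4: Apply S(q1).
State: i|110⟩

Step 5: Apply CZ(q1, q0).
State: -i|110⟩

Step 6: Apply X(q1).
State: -i|100⟩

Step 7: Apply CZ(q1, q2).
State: -i|100⟩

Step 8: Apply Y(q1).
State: |110⟩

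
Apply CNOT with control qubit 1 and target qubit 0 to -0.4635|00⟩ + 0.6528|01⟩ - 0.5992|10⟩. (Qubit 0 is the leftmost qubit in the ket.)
-0.4635|00⟩ - 0.5992|10⟩ + 0.6528|11⟩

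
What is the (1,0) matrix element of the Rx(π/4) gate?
-0.3827i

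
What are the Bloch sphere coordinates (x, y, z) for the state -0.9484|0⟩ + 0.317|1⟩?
(-0.6013, 0, 0.799)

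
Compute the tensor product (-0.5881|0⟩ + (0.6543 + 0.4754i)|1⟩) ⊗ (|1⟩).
-0.5881|01⟩ + (0.6543 + 0.4754i)|11⟩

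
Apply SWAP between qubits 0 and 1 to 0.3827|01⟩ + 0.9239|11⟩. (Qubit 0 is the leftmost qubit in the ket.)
0.3827|10⟩ + 0.9239|11⟩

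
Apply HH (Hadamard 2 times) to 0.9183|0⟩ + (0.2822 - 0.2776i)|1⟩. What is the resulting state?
0.9183|0⟩ + (0.2822 - 0.2776i)|1⟩

H² = I, so an even number of Hadamards cancels: H^2 = I and the state is unchanged.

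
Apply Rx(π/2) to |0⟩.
1/√2|0⟩ - (1/√2)i|1⟩

Rx(π/2) = [[cos(θ/2), −i·sin(θ/2)], [−i·sin(θ/2), cos(θ/2)]]; θ = π/2, cos(θ/2) ≈ 0.707107, sin(θ/2) ≈ 0.707107.
With a = amp(|0⟩) = 1 and b = amp(|1⟩) = 0:
new amp(|0⟩) = (0.707107)·a + (-0.707107i)·b = 1/√2
new amp(|1⟩) = (-0.707107i)·a + (0.707107)·b = -(1/√2)i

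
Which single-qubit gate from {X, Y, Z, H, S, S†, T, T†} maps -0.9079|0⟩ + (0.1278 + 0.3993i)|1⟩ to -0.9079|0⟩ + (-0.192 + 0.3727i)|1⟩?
T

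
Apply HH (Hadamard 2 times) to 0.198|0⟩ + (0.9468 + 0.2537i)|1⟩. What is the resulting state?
0.198|0⟩ + (0.9468 + 0.2537i)|1⟩

H² = I, so an even number of Hadamards cancels: H^2 = I and the state is unchanged.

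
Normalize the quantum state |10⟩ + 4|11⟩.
0.2425|10⟩ + 0.9701|11⟩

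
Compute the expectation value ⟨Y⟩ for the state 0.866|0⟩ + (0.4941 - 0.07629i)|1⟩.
-0.1321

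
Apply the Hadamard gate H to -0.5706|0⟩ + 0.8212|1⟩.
0.1772|0⟩ - 0.9842|1⟩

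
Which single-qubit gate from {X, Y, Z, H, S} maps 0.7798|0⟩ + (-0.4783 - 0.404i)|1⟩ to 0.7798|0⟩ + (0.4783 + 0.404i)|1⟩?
Z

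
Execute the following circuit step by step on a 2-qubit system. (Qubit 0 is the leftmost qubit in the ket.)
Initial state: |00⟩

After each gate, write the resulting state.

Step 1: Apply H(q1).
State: 1/√2|00⟩ + 1/√2|01⟩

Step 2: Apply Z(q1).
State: 1/√2|00⟩ - 1/√2|01⟩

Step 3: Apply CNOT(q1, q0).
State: 1/√2|00⟩ - 1/√2|11⟩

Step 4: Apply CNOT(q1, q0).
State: 1/√2|00⟩ - 1/√2|01⟩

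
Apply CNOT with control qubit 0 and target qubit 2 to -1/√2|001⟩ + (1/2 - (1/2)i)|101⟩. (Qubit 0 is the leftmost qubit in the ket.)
-1/√2|001⟩ + (1/2 - (1/2)i)|100⟩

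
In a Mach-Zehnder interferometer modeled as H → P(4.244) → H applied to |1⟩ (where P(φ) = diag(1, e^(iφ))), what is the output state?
(0.7257 + 0.4461i)|0⟩ + (0.2743 - 0.4461i)|1⟩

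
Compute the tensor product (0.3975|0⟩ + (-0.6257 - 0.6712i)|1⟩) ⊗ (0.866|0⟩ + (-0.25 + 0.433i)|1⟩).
0.3442|00⟩ + (-0.09938 + 0.1721i)|01⟩ + (-0.5419 - 0.5813i)|10⟩ + (0.4471 - 0.1031i)|11⟩

amp(|b₁b₂…⟩) = product of the factor amplitudes for bits b₁, b₂, …; only kets whose every factor amplitude is nonzero survive.
|00⟩: (0.3975)(0.866) = 0.3442
|01⟩: (0.3975)(-0.25 + 0.433i) = (-0.09938 + 0.1721i)
|10⟩: (-0.6257 - 0.6712i)(0.866) = (-0.5419 - 0.5813i)
|11⟩: (-0.6257 - 0.6712i)(-0.25 + 0.433i) = (0.4471 - 0.1031i)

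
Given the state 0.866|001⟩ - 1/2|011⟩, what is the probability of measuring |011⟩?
1/4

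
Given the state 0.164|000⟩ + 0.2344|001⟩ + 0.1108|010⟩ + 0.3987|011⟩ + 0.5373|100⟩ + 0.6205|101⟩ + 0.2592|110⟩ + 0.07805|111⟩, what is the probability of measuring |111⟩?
0.006092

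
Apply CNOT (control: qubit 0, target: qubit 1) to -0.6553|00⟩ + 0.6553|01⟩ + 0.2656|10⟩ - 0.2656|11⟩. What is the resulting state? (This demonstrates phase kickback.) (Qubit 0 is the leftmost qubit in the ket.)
-0.6553|00⟩ + 0.6553|01⟩ - 0.2656|10⟩ + 0.2656|11⟩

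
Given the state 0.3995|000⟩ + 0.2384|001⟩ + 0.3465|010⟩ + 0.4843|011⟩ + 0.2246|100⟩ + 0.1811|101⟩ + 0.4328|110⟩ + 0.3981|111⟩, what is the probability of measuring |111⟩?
0.1585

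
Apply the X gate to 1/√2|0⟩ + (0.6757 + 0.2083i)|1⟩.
(0.6757 + 0.2083i)|0⟩ + 1/√2|1⟩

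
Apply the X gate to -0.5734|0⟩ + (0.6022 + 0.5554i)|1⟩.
(0.6022 + 0.5554i)|0⟩ - 0.5734|1⟩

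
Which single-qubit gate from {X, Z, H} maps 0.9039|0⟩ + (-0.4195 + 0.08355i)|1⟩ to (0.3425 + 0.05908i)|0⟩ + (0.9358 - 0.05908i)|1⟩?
H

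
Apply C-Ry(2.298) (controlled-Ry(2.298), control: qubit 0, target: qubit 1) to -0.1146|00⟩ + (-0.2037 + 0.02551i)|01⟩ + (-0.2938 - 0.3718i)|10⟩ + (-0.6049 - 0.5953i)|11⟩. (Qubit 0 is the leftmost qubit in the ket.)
-0.1146|00⟩ + (-0.2037 + 0.02551i)|01⟩ + (0.4316 + 0.3909i)|10⟩ + (-0.5157 - 0.5829i)|11⟩

C-Ry(2.298) leaves the control-|0⟩ kets |00⟩, |01⟩ unchanged and applies Ry(2.298) to qubit 1 on the control-|1⟩ pair (|10⟩, |11⟩).
Ry(2.298) = [[cos(θ/2), −sin(θ/2)], [sin(θ/2), cos(θ/2)]]; θ = 2.298, cos(θ/2) ≈ 0.4094, sin(θ/2) ≈ 0.912355.
With a = amp(|10⟩) = (-0.2938 - 0.3718i) and b = amp(|11⟩) = (-0.6049 - 0.5953i):
new amp(|10⟩) = (0.4094)·a + (-0.912355)·b = (0.4316 + 0.3909i)
new amp(|11⟩) = (0.912355)·a + (0.4094)·b = (-0.5157 - 0.5829i)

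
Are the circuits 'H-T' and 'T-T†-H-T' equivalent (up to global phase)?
Yes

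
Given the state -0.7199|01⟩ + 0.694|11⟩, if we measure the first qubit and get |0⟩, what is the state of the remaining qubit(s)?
-|1⟩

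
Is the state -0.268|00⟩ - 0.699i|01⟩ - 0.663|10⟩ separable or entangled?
Entangled

Writing the state as a|00⟩ + b|01⟩ + c|10⟩ + d|11⟩, it is a product state iff ad − bc = 0.
Here (a, b, c, d) = (-0.268, -0.699i, -0.663, 0): ad − bc = (-0.268)(0) − (-0.699i)(-0.663) = -0.4634i ≠ 0, so the state is entangled.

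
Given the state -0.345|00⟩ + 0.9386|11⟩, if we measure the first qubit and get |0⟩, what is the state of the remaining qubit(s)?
-|0⟩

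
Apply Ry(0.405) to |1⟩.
-0.2011|0⟩ + 0.9796|1⟩

Ry(0.405) = [[cos(θ/2), −sin(θ/2)], [sin(θ/2), cos(θ/2)]]; θ = 0.405, cos(θ/2) ≈ 0.979567, sin(θ/2) ≈ 0.201119.
With a = amp(|0⟩) = 0 and b = amp(|1⟩) = 1:
new amp(|0⟩) = (0.979567)·a + (-0.201119)·b = -0.2011
new amp(|1⟩) = (0.201119)·a + (0.979567)·b = 0.9796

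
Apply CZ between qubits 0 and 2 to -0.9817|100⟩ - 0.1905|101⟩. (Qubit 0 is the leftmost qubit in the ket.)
-0.9817|100⟩ + 0.1905|101⟩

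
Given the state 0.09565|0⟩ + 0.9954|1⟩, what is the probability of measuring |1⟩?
0.9908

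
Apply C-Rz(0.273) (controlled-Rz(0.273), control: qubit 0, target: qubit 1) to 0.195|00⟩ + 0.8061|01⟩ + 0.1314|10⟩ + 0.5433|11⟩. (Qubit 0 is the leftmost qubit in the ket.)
0.195|00⟩ + 0.8061|01⟩ + (0.1302 - 0.01788i)|10⟩ + (0.5382 + 0.07393i)|11⟩

C-Rz(0.273) leaves the control-|0⟩ kets |00⟩, |01⟩ unchanged and applies Rz(0.273) to qubit 1 on the control-|1⟩ pair (|10⟩, |11⟩).
Rz(0.273) = [[e^(−iθ/2), 0], [0, e^(iθ/2)]] with e^(±iθ/2) = cos(θ/2) ± i·sin(θ/2); θ = 0.273, cos(θ/2) ≈ 0.990698, sin(θ/2) ≈ 0.136077.
With a = amp(|10⟩) = 0.1314 and b = amp(|11⟩) = 0.5433:
new amp(|10⟩) = (0.990698 - 0.136077i)·a = (0.1302 - 0.01788i)
new amp(|11⟩) = (0.990698 + 0.136077i)·b = (0.5382 + 0.07393i)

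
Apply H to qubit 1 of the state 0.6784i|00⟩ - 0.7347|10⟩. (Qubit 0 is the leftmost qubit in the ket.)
0.4797i|00⟩ + 0.4797i|01⟩ - 0.5195|10⟩ - 0.5195|11⟩

H on qubit 1 mixes each pair of kets that differ only in qubit 1: amplitudes (a, b) of (|…0…⟩, |…1…⟩) become ((a + b)/√2, (a − b)/√2). Kets absent from the input have amplitude 0.
(|00⟩, |01⟩): (a, b) = (0.6784i, 0) → (0.4797i, 0.4797i)
(|10⟩, |11⟩): (a, b) = (-0.7347, 0) → (-0.5195, -0.5195)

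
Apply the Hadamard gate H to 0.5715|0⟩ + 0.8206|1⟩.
0.9844|0⟩ - 0.1761|1⟩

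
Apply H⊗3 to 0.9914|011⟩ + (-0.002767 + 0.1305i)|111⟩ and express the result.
(0.3495 + 0.04614i)|000⟩ + (-0.3495 - 0.04614i)|001⟩ + (-0.3495 - 0.04614i)|010⟩ + (0.3495 + 0.04614i)|011⟩ + (0.3515 - 0.04614i)|100⟩ + (-0.3515 + 0.04614i)|101⟩ + (-0.3515 + 0.04614i)|110⟩ + (0.3515 - 0.04614i)|111⟩

H⊗3 gives amp(|y⟩) = (1/2√2) Σ_x (−1)^(x·y) amp(|x⟩), where x·y is the number of positions in which both x and y have a 1.
|000⟩: (0.9914 + (-0.002767 + 0.1305i))/(2√2) = (0.3495 + 0.04614i)
|001⟩: (-0.9914 - (-0.002767 + 0.1305i))/(2√2) = (-0.3495 - 0.04614i)
|010⟩: (-0.9914 - (-0.002767 + 0.1305i))/(2√2) = (-0.3495 - 0.04614i)
|011⟩: (0.9914 + (-0.002767 + 0.1305i))/(2√2) = (0.3495 + 0.04614i)
|100⟩: (0.9914 - (-0.002767 + 0.1305i))/(2√2) = (0.3515 - 0.04614i)
|101⟩: (-0.9914 + (-0.002767 + 0.1305i))/(2√2) = (-0.3515 + 0.04614i)
|110⟩: (-0.9914 + (-0.002767 + 0.1305i))/(2√2) = (-0.3515 + 0.04614i)
|111⟩: (0.9914 - (-0.002767 + 0.1305i))/(2√2) = (0.3515 - 0.04614i)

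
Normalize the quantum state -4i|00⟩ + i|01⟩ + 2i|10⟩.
-0.8729i|00⟩ + 0.2182i|01⟩ + 0.4364i|10⟩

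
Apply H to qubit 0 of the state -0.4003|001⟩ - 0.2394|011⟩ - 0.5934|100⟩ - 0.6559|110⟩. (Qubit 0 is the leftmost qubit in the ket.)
-0.4196|000⟩ - 0.2831|001⟩ - 0.4638|010⟩ - 0.1693|011⟩ + 0.4196|100⟩ - 0.2831|101⟩ + 0.4638|110⟩ - 0.1693|111⟩

H on qubit 0 mixes each pair of kets that differ only in qubit 0: amplitudes (a, b) of (|…0…⟩, |…1…⟩) become ((a + b)/√2, (a − b)/√2). Kets absent from the input have amplitude 0.
(|000⟩, |100⟩): (a, b) = (0, -0.5934) → (-0.4196, 0.4196)
(|001⟩, |101⟩): (a, b) = (-0.4003, 0) → (-0.2831, -0.2831)
(|010⟩, |110⟩): (a, b) = (0, -0.6559) → (-0.4638, 0.4638)
(|011⟩, |111⟩): (a, b) = (-0.2394, 0) → (-0.1693, -0.1693)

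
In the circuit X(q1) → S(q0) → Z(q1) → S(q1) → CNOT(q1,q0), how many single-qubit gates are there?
4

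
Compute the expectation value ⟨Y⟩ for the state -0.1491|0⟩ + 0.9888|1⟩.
0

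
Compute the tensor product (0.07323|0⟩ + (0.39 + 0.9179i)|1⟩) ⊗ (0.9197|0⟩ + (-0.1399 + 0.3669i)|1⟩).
0.06735|00⟩ + (-0.01024 + 0.02687i)|01⟩ + (0.3587 + 0.8442i)|10⟩ + (-0.3913 + 0.01468i)|11⟩

amp(|b₁b₂…⟩) = product of the factor amplitudes for bits b₁, b₂, …; only kets whose every factor amplitude is nonzero survive.
|00⟩: (0.07323)(0.9197) = 0.06735
|01⟩: (0.07323)(-0.1399 + 0.3669i) = (-0.01024 + 0.02687i)
|10⟩: (0.39 + 0.9179i)(0.9197) = (0.3587 + 0.8442i)
|11⟩: (0.39 + 0.9179i)(-0.1399 + 0.3669i) = (-0.3913 + 0.01468i)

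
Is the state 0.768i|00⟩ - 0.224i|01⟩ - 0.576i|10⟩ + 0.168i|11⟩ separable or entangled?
Separable

Writing the state as a|00⟩ + b|01⟩ + c|10⟩ + d|11⟩, it is a product state iff ad − bc = 0.
Here (a, b, c, d) = (0.768i, -0.224i, -0.576i, 0.168i): ad − bc = (0.768i)(0.168i) − (-0.224i)(-0.576i) = 0, so the state is separable.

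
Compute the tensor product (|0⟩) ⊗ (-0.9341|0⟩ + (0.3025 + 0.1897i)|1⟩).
-0.9341|00⟩ + (0.3025 + 0.1897i)|01⟩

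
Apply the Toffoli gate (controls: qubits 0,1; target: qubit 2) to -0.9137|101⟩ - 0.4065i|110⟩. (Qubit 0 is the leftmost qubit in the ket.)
-0.9137|101⟩ - 0.4065i|111⟩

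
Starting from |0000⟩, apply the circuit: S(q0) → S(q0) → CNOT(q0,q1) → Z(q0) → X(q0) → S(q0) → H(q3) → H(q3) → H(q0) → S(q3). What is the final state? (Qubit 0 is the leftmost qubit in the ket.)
(1/√2)i|0000⟩ - (1/√2)i|1000⟩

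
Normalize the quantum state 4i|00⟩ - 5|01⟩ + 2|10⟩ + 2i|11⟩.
0.5714i|00⟩ - 0.7143|01⟩ + 0.2857|10⟩ + 0.2857i|11⟩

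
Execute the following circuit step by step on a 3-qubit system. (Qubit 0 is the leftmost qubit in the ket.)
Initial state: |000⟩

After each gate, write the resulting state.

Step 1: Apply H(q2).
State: 1/√2|000⟩ + 1/√2|001⟩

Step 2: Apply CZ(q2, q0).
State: 1/√2|000⟩ + 1/√2|001⟩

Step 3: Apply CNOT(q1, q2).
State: 1/√2|000⟩ + 1/√2|001⟩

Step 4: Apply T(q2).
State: 1/√2|000⟩ + (1/2 + (1/2)i)|001⟩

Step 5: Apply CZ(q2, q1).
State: 1/√2|000⟩ + (1/2 + (1/2)i)|001⟩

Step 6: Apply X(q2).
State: (1/2 + (1/2)i)|000⟩ + 1/√2|001⟩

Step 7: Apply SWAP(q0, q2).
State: (1/2 + (1/2)i)|000⟩ + 1/√2|100⟩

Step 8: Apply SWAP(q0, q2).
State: (1/2 + (1/2)i)|000⟩ + 1/√2|001⟩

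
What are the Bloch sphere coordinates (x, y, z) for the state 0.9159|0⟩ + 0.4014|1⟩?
(0.7353, 0, 0.6778)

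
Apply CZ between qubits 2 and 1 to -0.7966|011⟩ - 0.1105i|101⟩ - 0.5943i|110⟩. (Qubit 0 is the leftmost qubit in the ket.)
0.7966|011⟩ - 0.1105i|101⟩ - 0.5943i|110⟩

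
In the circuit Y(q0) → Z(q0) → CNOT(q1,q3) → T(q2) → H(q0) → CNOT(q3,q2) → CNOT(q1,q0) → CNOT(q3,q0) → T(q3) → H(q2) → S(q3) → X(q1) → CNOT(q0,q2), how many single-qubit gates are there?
8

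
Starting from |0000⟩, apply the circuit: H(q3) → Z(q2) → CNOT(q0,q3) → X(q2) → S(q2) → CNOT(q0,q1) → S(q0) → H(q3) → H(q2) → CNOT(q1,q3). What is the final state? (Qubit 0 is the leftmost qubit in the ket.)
(1/√2)i|0000⟩ - (1/√2)i|0010⟩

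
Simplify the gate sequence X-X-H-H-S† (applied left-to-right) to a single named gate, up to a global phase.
S†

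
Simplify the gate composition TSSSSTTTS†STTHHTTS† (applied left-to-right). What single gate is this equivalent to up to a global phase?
S†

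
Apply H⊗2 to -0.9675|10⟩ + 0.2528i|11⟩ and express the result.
(-0.4838 + 0.1264i)|00⟩ + (-0.4838 - 0.1264i)|01⟩ + (0.4838 - 0.1264i)|10⟩ + (0.4838 + 0.1264i)|11⟩

H⊗2 gives amp(|y⟩) = (1/2) Σ_x (−1)^(x·y) amp(|x⟩), where x·y is the number of positions in which both x and y have a 1.
|00⟩: (-0.9675 + 0.2528i)/2 = (-0.4838 + 0.1264i)
|01⟩: (-0.9675 - 0.2528i)/2 = (-0.4838 - 0.1264i)
|10⟩: (0.9675 - 0.2528i)/2 = (0.4838 - 0.1264i)
|11⟩: (0.9675 + 0.2528i)/2 = (0.4838 + 0.1264i)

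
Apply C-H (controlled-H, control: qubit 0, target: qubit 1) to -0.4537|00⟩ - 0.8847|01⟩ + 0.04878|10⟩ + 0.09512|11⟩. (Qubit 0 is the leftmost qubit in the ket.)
-0.4537|00⟩ - 0.8847|01⟩ + 0.1018|10⟩ - 0.03277|11⟩

C-H leaves the control-|0⟩ kets |00⟩, |01⟩ unchanged and applies H to qubit 1 on the control-|1⟩ pair (|10⟩, |11⟩).
H = [[1/√2, 1/√2], [1/√2, -1/√2]].
With a = amp(|10⟩) = 0.04878 and b = amp(|11⟩) = 0.09512:
new amp(|10⟩) = (1/√2)·a + (1/√2)·b = 0.1018
new amp(|11⟩) = (1/√2)·a + (-1/√2)·b = -0.03277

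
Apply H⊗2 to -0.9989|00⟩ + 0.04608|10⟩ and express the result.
-0.4764|00⟩ - 0.4764|01⟩ - 0.5225|10⟩ - 0.5225|11⟩

H⊗2 gives amp(|y⟩) = (1/2) Σ_x (−1)^(x·y) amp(|x⟩), where x·y is the number of positions in which both x and y have a 1.
|00⟩: (-0.9989 + 0.04608)/2 = -0.4764
|01⟩: (-0.9989 + 0.04608)/2 = -0.4764
|10⟩: (-0.9989 - 0.04608)/2 = -0.5225
|11⟩: (-0.9989 - 0.04608)/2 = -0.5225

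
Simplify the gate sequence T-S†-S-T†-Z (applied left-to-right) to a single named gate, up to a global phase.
Z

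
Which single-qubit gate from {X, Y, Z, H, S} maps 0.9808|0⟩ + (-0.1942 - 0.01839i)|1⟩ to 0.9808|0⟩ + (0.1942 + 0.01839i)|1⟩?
Z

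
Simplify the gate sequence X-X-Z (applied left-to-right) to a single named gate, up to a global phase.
Z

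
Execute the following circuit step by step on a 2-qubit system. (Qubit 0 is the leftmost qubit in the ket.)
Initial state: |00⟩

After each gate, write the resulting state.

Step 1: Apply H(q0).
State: 1/√2|00⟩ + 1/√2|10⟩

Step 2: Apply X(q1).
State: 1/√2|01⟩ + 1/√2|11⟩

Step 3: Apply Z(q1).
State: -1/√2|01⟩ - 1/√2|11⟩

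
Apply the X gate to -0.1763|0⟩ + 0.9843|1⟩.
0.9843|0⟩ - 0.1763|1⟩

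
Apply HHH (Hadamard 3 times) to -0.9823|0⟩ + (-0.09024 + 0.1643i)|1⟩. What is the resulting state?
(-0.7584 + 0.1162i)|0⟩ + (-0.6308 - 0.1162i)|1⟩

H² = I, so H^3 = H: a single Hadamard. With (a, b) = (-0.9823, (-0.09024 + 0.1643i)), H gives ((a + b)/√2, (a − b)/√2) = ((-0.7584 + 0.1162i), (-0.6308 - 0.1162i)).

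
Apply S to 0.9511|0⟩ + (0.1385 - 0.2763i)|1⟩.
0.9511|0⟩ + (0.2763 + 0.1385i)|1⟩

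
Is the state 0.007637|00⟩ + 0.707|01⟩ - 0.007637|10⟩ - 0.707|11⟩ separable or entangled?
Separable

Writing the state as a|00⟩ + b|01⟩ + c|10⟩ + d|11⟩, it is a product state iff ad − bc = 0.
Here (a, b, c, d) = (0.007637, 0.707, -0.007637, -0.707): ad − bc = (0.007637)(-0.707) − (0.707)(-0.007637) = 0, so the state is separable.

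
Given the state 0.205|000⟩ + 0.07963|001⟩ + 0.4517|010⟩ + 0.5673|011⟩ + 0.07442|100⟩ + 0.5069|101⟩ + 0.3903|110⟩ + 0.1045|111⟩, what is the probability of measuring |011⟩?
0.3218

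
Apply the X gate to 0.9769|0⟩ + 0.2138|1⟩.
0.2138|0⟩ + 0.9769|1⟩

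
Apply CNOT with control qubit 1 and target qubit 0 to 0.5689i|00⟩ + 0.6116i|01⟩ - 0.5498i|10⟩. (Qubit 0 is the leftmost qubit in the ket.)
0.5689i|00⟩ - 0.5498i|10⟩ + 0.6116i|11⟩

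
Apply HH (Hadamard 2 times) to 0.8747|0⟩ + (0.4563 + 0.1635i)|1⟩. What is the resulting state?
0.8747|0⟩ + (0.4563 + 0.1635i)|1⟩

H² = I, so an even number of Hadamards cancels: H^2 = I and the state is unchanged.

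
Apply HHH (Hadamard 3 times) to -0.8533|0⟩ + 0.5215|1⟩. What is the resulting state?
-0.2346|0⟩ - 0.9721|1⟩

H² = I, so H^3 = H: a single Hadamard. With (a, b) = (-0.8533, 0.5215), H gives ((a + b)/√2, (a − b)/√2) = (-0.2346, -0.9721).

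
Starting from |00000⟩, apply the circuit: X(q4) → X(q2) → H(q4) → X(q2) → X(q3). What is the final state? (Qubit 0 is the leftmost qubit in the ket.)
1/√2|00010⟩ - 1/√2|00011⟩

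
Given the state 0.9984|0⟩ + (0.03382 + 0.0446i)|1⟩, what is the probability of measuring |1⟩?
0.003133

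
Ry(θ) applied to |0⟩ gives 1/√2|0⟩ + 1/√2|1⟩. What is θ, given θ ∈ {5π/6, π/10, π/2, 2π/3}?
π/2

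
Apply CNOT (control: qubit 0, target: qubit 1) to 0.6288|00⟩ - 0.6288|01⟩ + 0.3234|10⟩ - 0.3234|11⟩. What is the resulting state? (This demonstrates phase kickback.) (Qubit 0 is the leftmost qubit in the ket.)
0.6288|00⟩ - 0.6288|01⟩ - 0.3234|10⟩ + 0.3234|11⟩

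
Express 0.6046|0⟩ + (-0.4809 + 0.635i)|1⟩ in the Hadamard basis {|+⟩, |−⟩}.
(0.08747 + 0.449i)|+⟩ + (0.7676 - 0.449i)|−⟩

With |ψ⟩ = α|0⟩ + β|1⟩, the Hadamard-basis coefficients are ⟨+|ψ⟩ = (α + β)/√2 and ⟨−|ψ⟩ = (α − β)/√2.
Here α = 0.6046, β = (-0.4809 + 0.635i): (α + β)/√2 = (0.08747 + 0.449i), (α − β)/√2 = (0.7676 - 0.449i).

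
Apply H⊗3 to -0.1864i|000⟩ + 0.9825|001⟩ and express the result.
(0.3474 - 0.0659i)|000⟩ + (-0.3474 - 0.0659i)|001⟩ + (0.3474 - 0.0659i)|010⟩ + (-0.3474 - 0.0659i)|011⟩ + (0.3474 - 0.0659i)|100⟩ + (-0.3474 - 0.0659i)|101⟩ + (0.3474 - 0.0659i)|110⟩ + (-0.3474 - 0.0659i)|111⟩

H⊗3 gives amp(|y⟩) = (1/2√2) Σ_x (−1)^(x·y) amp(|x⟩), where x·y is the number of positions in which both x and y have a 1.
|000⟩: (-0.1864i + 0.9825)/(2√2) = (0.3474 - 0.0659i)
|001⟩: (-0.1864i - 0.9825)/(2√2) = (-0.3474 - 0.0659i)
|010⟩: (-0.1864i + 0.9825)/(2√2) = (0.3474 - 0.0659i)
|011⟩: (-0.1864i - 0.9825)/(2√2) = (-0.3474 - 0.0659i)
|100⟩: (-0.1864i + 0.9825)/(2√2) = (0.3474 - 0.0659i)
|101⟩: (-0.1864i - 0.9825)/(2√2) = (-0.3474 - 0.0659i)
|110⟩: (-0.1864i + 0.9825)/(2√2) = (0.3474 - 0.0659i)
|111⟩: (-0.1864i - 0.9825)/(2√2) = (-0.3474 - 0.0659i)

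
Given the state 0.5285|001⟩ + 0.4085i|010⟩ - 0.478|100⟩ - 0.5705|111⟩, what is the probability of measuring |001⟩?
0.2793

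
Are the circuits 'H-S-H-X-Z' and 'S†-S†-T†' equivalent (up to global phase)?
No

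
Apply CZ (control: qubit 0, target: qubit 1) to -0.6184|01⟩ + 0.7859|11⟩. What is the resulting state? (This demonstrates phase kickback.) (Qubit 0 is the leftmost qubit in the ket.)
-0.6184|01⟩ - 0.7859|11⟩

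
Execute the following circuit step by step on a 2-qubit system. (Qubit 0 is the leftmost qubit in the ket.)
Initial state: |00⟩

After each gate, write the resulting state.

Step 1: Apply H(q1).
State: 1/√2|00⟩ + 1/√2|01⟩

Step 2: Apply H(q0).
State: 1/2|00⟩ + 1/2|01⟩ + 1/2|10⟩ + 1/2|11⟩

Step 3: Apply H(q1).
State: 1/√2|00⟩ + 1/√2|10⟩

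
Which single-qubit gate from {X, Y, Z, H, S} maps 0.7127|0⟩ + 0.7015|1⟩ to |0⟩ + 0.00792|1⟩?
H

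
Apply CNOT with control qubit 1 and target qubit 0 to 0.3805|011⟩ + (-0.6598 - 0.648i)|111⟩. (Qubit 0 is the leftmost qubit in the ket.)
(-0.6598 - 0.648i)|011⟩ + 0.3805|111⟩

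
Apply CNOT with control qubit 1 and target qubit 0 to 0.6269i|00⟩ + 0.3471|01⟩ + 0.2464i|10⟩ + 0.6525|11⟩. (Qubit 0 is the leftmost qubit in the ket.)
0.6269i|00⟩ + 0.6525|01⟩ + 0.2464i|10⟩ + 0.3471|11⟩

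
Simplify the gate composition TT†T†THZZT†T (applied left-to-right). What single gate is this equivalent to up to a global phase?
H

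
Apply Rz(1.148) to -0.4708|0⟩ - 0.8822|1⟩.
(-0.3953 + 0.2556i)|0⟩ + (-0.7408 - 0.479i)|1⟩

Rz(1.148) = [[e^(−iθ/2), 0], [0, e^(iθ/2)]] with e^(±iθ/2) = cos(θ/2) ± i·sin(θ/2); θ = 1.148, cos(θ/2) ≈ 0.839736, sin(θ/2) ≈ 0.542995.
With a = amp(|0⟩) = -0.4708 and b = amp(|1⟩) = -0.8822:
new amp(|0⟩) = (0.839736 - 0.542995i)·a = (-0.3953 + 0.2556i)
new amp(|1⟩) = (0.839736 + 0.542995i)·b = (-0.7408 - 0.479i)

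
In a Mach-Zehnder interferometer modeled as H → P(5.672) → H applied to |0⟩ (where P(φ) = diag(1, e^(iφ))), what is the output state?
(0.9095 - 0.2869i)|0⟩ + (0.09052 + 0.2869i)|1⟩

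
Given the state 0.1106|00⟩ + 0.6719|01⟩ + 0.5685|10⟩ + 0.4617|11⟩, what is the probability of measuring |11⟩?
0.2132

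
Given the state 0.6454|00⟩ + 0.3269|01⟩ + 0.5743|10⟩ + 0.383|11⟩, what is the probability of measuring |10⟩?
0.3298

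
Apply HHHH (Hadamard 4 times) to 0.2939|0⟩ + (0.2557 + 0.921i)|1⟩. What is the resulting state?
0.2939|0⟩ + (0.2557 + 0.921i)|1⟩

H² = I, so an even number of Hadamards cancels: H^4 = I and the state is unchanged.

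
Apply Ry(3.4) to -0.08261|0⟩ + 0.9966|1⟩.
-0.9776|0⟩ - 0.2103|1⟩

Ry(3.4) = [[cos(θ/2), −sin(θ/2)], [sin(θ/2), cos(θ/2)]]; θ = 3.4, cos(θ/2) ≈ -0.128844, sin(θ/2) ≈ 0.991665.
With a = amp(|0⟩) = -0.08261 and b = amp(|1⟩) = 0.9966:
new amp(|0⟩) = (-0.128844)·a + (-0.991665)·b = -0.9776
new amp(|1⟩) = (0.991665)·a + (-0.128844)·b = -0.2103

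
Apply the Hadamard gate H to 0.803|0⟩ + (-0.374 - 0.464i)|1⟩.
(0.3033 - 0.3281i)|0⟩ + (0.8323 + 0.3281i)|1⟩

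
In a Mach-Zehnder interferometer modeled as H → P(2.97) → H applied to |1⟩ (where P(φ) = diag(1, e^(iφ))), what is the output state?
(0.9927 - 0.08538i)|0⟩ + (0.007343 + 0.08538i)|1⟩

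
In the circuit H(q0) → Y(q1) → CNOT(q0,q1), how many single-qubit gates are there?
2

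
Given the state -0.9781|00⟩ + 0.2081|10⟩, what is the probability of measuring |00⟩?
0.9567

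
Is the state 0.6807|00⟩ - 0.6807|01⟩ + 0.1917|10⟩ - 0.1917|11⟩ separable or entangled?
Separable

Writing the state as a|00⟩ + b|01⟩ + c|10⟩ + d|11⟩, it is a product state iff ad − bc = 0.
Here (a, b, c, d) = (0.6807, -0.6807, 0.1917, -0.1917): ad − bc = (0.6807)(-0.1917) − (-0.6807)(0.1917) = 0, so the state is separable.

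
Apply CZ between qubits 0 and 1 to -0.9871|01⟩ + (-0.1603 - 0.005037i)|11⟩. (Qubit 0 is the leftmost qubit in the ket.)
-0.9871|01⟩ + (0.1603 + 0.005037i)|11⟩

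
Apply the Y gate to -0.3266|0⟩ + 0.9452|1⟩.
-0.9452i|0⟩ - 0.3266i|1⟩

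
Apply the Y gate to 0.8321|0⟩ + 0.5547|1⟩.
-0.5547i|0⟩ + 0.8321i|1⟩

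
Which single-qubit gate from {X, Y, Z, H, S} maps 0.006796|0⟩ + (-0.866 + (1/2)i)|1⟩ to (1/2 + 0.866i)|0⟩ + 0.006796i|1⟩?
Y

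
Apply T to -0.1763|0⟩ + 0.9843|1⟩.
-0.1763|0⟩ + (0.696 + 0.696i)|1⟩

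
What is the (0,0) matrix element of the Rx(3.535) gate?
-0.1954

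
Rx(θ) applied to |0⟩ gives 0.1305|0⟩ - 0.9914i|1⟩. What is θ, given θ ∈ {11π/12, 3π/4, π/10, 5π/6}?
11π/12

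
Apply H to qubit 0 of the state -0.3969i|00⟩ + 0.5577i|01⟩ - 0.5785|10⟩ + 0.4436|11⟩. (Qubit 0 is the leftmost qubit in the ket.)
(-0.4091 - 0.2807i)|00⟩ + (0.3137 + 0.3944i)|01⟩ + (0.4091 - 0.2807i)|10⟩ + (-0.3137 + 0.3944i)|11⟩

H on qubit 0 mixes each pair of kets that differ only in qubit 0: amplitudes (a, b) of (|…0…⟩, |…1…⟩) become ((a + b)/√2, (a − b)/√2). Kets absent from the input have amplitude 0.
(|00⟩, |10⟩): (a, b) = (-0.3969i, -0.5785) → ((-0.4091 - 0.2807i), (0.4091 - 0.2807i))
(|01⟩, |11⟩): (a, b) = (0.5577i, 0.4436) → ((0.3137 + 0.3944i), (-0.3137 + 0.3944i))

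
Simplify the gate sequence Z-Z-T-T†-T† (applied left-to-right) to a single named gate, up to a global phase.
T†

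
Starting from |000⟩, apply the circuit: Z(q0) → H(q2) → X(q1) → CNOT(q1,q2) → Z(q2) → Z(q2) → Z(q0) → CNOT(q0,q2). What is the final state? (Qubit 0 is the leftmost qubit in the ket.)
1/√2|010⟩ + 1/√2|011⟩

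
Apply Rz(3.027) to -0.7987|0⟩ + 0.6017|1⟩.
(-0.04574 + 0.7974i)|0⟩ + (0.03446 + 0.6007i)|1⟩

Rz(3.027) = [[e^(−iθ/2), 0], [0, e^(iθ/2)]] with e^(±iθ/2) = cos(θ/2) ± i·sin(θ/2); θ = 3.027, cos(θ/2) ≈ 0.057265, sin(θ/2) ≈ 0.998359.
With a = amp(|0⟩) = -0.7987 and b = amp(|1⟩) = 0.6017:
new amp(|0⟩) = (0.057265 - 0.998359i)·a = (-0.04574 + 0.7974i)
new amp(|1⟩) = (0.057265 + 0.998359i)·b = (0.03446 + 0.6007i)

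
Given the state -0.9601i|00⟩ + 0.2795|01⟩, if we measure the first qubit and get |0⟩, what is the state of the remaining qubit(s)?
-0.9601i|0⟩ + 0.2795|1⟩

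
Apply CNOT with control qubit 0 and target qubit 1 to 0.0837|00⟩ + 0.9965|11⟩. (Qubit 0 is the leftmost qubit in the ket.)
0.0837|00⟩ + 0.9965|10⟩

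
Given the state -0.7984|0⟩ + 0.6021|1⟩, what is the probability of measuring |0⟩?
0.6374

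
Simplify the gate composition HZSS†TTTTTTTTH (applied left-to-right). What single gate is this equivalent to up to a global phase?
X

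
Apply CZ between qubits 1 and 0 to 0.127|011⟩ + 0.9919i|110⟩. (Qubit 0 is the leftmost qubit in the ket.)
0.127|011⟩ - 0.9919i|110⟩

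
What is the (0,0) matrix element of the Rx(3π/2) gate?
-1/√2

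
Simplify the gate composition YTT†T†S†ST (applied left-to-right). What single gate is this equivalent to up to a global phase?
Y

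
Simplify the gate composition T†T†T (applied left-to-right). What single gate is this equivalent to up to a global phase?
T†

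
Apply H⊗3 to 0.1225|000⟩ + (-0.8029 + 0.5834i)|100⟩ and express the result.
(-0.2406 + 0.2063i)|000⟩ + (-0.2406 + 0.2063i)|001⟩ + (-0.2406 + 0.2063i)|010⟩ + (-0.2406 + 0.2063i)|011⟩ + (0.3272 - 0.2063i)|100⟩ + (0.3272 - 0.2063i)|101⟩ + (0.3272 - 0.2063i)|110⟩ + (0.3272 - 0.2063i)|111⟩

H⊗3 gives amp(|y⟩) = (1/2√2) Σ_x (−1)^(x·y) amp(|x⟩), where x·y is the number of positions in which both x and y have a 1.
|000⟩: (0.1225 + (-0.8029 + 0.5834i))/(2√2) = (-0.2406 + 0.2063i)
|001⟩: (0.1225 + (-0.8029 + 0.5834i))/(2√2) = (-0.2406 + 0.2063i)
|010⟩: (0.1225 + (-0.8029 + 0.5834i))/(2√2) = (-0.2406 + 0.2063i)
|011⟩: (0.1225 + (-0.8029 + 0.5834i))/(2√2) = (-0.2406 + 0.2063i)
|100⟩: (0.1225 - (-0.8029 + 0.5834i))/(2√2) = (0.3272 - 0.2063i)
|101⟩: (0.1225 - (-0.8029 + 0.5834i))/(2√2) = (0.3272 - 0.2063i)
|110⟩: (0.1225 - (-0.8029 + 0.5834i))/(2√2) = (0.3272 - 0.2063i)
|111⟩: (0.1225 - (-0.8029 + 0.5834i))/(2√2) = (0.3272 - 0.2063i)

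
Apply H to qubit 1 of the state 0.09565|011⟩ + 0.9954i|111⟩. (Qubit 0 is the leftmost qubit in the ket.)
0.06763|001⟩ - 0.06763|011⟩ + 0.7039i|101⟩ - 0.7039i|111⟩

H on qubit 1 mixes each pair of kets that differ only in qubit 1: amplitudes (a, b) of (|…0…⟩, |…1…⟩) become ((a + b)/√2, (a − b)/√2). Kets absent from the input have amplitude 0.
(|001⟩, |011⟩): (a, b) = (0, 0.09565) → (0.06763, -0.06763)
(|101⟩, |111⟩): (a, b) = (0, 0.9954i) → (0.7039i, -0.7039i)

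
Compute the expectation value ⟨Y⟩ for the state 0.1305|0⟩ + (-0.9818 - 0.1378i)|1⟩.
-0.03597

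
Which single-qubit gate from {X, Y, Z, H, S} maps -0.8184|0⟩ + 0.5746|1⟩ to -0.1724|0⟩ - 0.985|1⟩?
H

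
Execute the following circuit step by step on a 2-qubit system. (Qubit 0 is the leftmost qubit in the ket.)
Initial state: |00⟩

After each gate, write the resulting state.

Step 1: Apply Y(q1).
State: i|01⟩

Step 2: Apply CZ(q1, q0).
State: i|01⟩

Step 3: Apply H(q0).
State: (1/√2)i|01⟩ + (1/√2)i|11⟩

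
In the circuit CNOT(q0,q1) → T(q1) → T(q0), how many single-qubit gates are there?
2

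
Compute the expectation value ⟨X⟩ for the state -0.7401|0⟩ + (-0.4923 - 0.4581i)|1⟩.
0.7287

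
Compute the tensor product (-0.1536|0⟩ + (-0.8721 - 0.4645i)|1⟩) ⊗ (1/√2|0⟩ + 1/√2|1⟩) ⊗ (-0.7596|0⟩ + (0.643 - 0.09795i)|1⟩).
0.0825|000⟩ + (-0.06984 + 0.01064i)|001⟩ + 0.0825|010⟩ + (-0.06984 + 0.01064i)|011⟩ + (0.4684 + 0.2495i)|100⟩ + (-0.4287 - 0.1508i)|101⟩ + (0.4684 + 0.2495i)|110⟩ + (-0.4287 - 0.1508i)|111⟩

amp(|b₁b₂…⟩) = product of the factor amplitudes for bits b₁, b₂, …; only kets whose every factor amplitude is nonzero survive.
|000⟩: (-0.1536)(1/√2)(-0.7596) = 0.0825
|001⟩: (-0.1536)(1/√2)(0.643 - 0.09795i) = (-0.06984 + 0.01064i)
|010⟩: (-0.1536)(1/√2)(-0.7596) = 0.0825
|011⟩: (-0.1536)(1/√2)(0.643 - 0.09795i) = (-0.06984 + 0.01064i)
|100⟩: (-0.8721 - 0.4645i)(1/√2)(-0.7596) = (0.4684 + 0.2495i)
|101⟩: (-0.8721 - 0.4645i)(1/√2)(0.643 - 0.09795i) = (-0.4287 - 0.1508i)
|110⟩: (-0.8721 - 0.4645i)(1/√2)(-0.7596) = (0.4684 + 0.2495i)
|111⟩: (-0.8721 - 0.4645i)(1/√2)(0.643 - 0.09795i) = (-0.4287 - 0.1508i)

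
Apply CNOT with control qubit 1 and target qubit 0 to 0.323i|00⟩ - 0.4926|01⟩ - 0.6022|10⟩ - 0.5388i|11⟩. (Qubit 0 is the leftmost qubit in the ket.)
0.323i|00⟩ - 0.5388i|01⟩ - 0.6022|10⟩ - 0.4926|11⟩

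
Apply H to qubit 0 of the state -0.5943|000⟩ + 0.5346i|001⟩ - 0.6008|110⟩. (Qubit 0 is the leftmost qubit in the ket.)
-0.4202|000⟩ + 0.378i|001⟩ - 0.4248|010⟩ - 0.4202|100⟩ + 0.378i|101⟩ + 0.4248|110⟩

H on qubit 0 mixes each pair of kets that differ only in qubit 0: amplitudes (a, b) of (|…0…⟩, |…1…⟩) become ((a + b)/√2, (a − b)/√2). Kets absent from the input have amplitude 0.
(|000⟩, |100⟩): (a, b) = (-0.5943, 0) → (-0.4202, -0.4202)
(|001⟩, |101⟩): (a, b) = (0.5346i, 0) → (0.378i, 0.378i)
(|010⟩, |110⟩): (a, b) = (0, -0.6008) → (-0.4248, 0.4248)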